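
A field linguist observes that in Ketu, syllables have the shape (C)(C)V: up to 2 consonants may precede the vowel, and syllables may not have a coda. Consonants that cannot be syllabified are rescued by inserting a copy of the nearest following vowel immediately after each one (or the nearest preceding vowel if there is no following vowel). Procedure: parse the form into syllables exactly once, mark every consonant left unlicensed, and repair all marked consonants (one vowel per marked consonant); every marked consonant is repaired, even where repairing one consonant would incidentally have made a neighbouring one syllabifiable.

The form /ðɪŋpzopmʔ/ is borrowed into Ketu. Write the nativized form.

Syllabifying with onset maximization leaves /ŋ/, /p/, /m/, /ʔ/ stranded (no codas are permitted; onsets may contain at most 2 consonants).
Epenthesis after each stranded consonant: /ŋ/ → /ŋo/, /p/ → /po/, /m/ → /mo/, /ʔ/ → /ʔo/.

ðɪŋopzopomoʔo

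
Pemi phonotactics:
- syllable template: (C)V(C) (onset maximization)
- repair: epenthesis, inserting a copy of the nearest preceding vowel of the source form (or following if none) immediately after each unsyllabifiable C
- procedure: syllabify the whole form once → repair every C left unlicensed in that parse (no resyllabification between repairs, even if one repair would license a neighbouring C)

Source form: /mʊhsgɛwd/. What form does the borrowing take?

Under (C)V(C), the unsyllabifiable consonants are /s/, /d/ (at most one coda consonant is licensed; onsets are limited to one consonant).
Epenthesis after each stranded consonant: /s/ → /sʊ/, /d/ → /dɛ/.

mʊhsʊgɛwdɛ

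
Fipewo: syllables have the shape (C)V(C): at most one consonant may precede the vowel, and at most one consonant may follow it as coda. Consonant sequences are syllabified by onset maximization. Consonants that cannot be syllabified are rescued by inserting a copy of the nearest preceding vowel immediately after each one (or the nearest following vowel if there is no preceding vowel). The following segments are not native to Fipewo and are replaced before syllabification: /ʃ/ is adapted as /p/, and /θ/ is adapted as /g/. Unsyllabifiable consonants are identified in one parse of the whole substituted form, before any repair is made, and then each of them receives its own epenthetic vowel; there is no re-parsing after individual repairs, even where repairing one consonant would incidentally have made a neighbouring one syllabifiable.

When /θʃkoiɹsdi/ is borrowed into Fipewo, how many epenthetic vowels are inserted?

After substitution the input is /gpkoiɹsdi/.
The unsyllabifiable consonants are /g/, /p/, /s/; each receives one epenthetic vowel.

3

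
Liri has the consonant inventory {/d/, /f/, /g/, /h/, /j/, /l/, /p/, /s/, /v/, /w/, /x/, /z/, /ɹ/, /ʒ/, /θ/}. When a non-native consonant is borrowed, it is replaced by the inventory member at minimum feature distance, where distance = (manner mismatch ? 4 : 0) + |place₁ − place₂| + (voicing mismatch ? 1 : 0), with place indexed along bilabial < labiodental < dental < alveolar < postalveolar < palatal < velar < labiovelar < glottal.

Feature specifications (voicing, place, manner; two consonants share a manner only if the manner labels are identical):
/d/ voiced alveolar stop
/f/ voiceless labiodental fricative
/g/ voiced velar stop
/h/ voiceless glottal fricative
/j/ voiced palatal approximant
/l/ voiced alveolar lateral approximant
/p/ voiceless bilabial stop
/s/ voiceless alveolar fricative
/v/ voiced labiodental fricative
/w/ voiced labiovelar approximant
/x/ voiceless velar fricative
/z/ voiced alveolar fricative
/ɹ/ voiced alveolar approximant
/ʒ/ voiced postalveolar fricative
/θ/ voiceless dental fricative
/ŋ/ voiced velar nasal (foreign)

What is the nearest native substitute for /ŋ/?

/g/ is closest: manner differs (nasal→stop, +4), place distance 0 (velar→velar), same voicing; total 4. Next closest is /j/ at distance 5.

g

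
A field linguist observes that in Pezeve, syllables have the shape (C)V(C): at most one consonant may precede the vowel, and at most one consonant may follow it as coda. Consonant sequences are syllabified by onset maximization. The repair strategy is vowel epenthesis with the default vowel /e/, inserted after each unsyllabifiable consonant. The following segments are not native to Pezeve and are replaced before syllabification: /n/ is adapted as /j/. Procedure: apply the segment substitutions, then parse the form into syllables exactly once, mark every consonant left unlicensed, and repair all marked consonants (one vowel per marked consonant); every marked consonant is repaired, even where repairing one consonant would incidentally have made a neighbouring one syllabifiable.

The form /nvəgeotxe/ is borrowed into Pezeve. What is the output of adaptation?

Substitution: /n/ → /j/, giving /jvəgeotxe/.
The consonants /j/ cannot be parsed into a legal (C)V(C) syllable (at most one coda consonant is licensed; onsets are limited to one consonant).
Inserting the epenthetic vowel yields /j/ → /je/.

jevəgeotxe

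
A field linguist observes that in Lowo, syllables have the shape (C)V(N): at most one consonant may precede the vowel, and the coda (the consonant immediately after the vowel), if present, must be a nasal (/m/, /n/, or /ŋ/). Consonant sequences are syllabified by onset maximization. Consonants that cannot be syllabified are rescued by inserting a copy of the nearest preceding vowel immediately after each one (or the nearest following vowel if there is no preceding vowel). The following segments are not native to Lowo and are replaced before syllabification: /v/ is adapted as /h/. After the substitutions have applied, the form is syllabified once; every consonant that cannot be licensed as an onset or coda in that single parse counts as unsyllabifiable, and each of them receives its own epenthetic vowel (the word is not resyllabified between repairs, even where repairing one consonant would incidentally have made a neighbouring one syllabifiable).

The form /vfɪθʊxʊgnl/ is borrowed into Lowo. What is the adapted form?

hɪfɪθʊxʊgʊnʊlʊ

Substitution: /v/ → /h/, giving /hfɪθʊxʊgnl/.
The consonants /h/, /g/, /n/, /l/ cannot be parsed into a legal (C)V(N) syllable (only a nasal (/m/, /n/, or /ŋ/) is licensed in coda position; onsets are limited to one consonant).
Inserting the epenthetic vowel yields /h/ → /hɪ/, /g/ → /gʊ/, /n/ → /nʊ/, /l/ → /lʊ/.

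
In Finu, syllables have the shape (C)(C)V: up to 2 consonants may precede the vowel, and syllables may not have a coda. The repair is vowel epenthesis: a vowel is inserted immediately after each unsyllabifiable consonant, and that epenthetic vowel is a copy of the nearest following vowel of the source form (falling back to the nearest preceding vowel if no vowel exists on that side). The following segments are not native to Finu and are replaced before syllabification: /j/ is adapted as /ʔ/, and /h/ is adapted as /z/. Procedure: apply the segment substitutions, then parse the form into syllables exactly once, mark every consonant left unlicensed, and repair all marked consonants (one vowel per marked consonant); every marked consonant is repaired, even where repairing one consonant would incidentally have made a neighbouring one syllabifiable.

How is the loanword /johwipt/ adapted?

Substitution: /j/ → /ʔ/, /h/ → /z/, giving /ʔozwipt/.
Syllabifying with onset maximization leaves /p/, /t/ stranded (no codas are permitted; onsets may contain at most 2 consonants).
Each unlicensed consonant becomes the onset of a new syllable: /p/ → /pi/, /t/ → /ti/.

ʔozwipiti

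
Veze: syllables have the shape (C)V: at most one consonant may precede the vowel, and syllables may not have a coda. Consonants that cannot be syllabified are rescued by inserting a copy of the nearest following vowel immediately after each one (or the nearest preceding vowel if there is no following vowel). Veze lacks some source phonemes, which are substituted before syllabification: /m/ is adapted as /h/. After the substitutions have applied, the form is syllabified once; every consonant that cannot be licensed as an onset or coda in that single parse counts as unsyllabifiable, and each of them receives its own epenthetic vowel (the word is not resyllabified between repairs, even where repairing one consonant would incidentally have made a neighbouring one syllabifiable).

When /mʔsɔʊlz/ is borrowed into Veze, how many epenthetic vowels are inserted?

4

After substitution the input is /hʔsɔʊlz/.
The unsyllabifiable consonants are /h/, /ʔ/, /l/, /z/; each receives one epenthetic vowel.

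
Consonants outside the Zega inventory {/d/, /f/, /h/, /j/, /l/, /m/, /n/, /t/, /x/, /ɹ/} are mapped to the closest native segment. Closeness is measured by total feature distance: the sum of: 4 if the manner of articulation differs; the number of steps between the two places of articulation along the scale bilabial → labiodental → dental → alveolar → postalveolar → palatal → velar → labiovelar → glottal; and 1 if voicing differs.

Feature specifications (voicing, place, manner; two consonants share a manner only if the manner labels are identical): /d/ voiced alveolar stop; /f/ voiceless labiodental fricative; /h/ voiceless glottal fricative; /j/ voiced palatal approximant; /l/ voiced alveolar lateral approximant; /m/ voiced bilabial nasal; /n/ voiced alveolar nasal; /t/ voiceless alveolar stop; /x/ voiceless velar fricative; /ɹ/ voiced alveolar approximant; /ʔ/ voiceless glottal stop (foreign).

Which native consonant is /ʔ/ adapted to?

h

/h/ is closest: manner differs (stop→fricative, +4), place distance 0 (glottal→glottal), same voicing; total 4. Next closest is /t/ at distance 5.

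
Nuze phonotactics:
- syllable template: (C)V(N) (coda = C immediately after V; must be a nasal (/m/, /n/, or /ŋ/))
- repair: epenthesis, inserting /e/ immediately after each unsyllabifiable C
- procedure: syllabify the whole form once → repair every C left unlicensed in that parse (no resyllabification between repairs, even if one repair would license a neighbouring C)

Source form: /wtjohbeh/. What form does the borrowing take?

Under (C)V(N), the unsyllabifiable consonants are /w/, /t/, /h/, /h/ (only a nasal (/m/, /n/, or /ŋ/) is licensed in coda position; onsets are limited to one consonant).
Each unlicensed consonant becomes the onset of a new syllable: /w/ → /we/, /t/ → /te/, /h/ → /he/, /h/ → /he/.

wetejohebehe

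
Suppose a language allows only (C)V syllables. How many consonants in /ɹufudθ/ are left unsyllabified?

Syllabifying with onset maximization leaves /d/, /θ/ stranded (no codas are permitted; onsets are limited to one consonant).

2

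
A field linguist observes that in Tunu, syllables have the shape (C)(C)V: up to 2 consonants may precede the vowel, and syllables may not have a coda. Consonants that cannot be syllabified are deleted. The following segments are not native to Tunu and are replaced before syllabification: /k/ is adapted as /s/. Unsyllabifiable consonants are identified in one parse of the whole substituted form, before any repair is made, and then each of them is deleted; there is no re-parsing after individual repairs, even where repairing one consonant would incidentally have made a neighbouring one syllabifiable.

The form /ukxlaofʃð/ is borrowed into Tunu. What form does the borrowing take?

Substitution: /k/ → /s/, giving /usxlaofʃð/.
Under (C)(C)V, the unsyllabifiable consonants are /s/, /f/, /ʃ/, /ð/ (no codas are permitted; onsets may contain at most 2 consonants).
Deletion applies to /s/, /f/, /ʃ/, /ð/.

uxlao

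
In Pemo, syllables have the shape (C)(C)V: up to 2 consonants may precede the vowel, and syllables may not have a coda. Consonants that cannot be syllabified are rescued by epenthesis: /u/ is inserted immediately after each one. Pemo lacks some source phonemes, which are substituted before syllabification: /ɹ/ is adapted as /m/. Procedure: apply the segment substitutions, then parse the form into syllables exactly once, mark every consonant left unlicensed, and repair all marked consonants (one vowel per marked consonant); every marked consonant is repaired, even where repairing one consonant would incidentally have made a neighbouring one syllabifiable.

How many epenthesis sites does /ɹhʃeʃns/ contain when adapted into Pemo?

4

After substitution the input is /mhʃeʃns/.
The unsyllabifiable consonants are /m/, /ʃ/, /n/, /s/; each receives one epenthetic vowel.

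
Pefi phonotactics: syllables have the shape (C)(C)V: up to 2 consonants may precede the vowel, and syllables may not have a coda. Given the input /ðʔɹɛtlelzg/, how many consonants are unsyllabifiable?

4

Syllabifying with onset maximization leaves /ð/, /l/, /z/, /g/ stranded (no codas are permitted; onsets may contain at most 2 consonants).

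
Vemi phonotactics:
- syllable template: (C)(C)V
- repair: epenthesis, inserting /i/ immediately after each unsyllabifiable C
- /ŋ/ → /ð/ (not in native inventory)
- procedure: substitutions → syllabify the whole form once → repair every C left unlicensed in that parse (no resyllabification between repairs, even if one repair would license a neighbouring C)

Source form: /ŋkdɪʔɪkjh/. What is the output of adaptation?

Substitution: /ŋ/ → /ð/, giving /ðkdɪʔɪkjh/.
Syllabifying with onset maximization leaves /ð/, /k/, /j/, /h/ stranded (no codas are permitted; onsets may contain at most 2 consonants).
Inserting the epenthetic vowel yields /ð/ → /ði/, /k/ → /ki/, /j/ → /ji/, /h/ → /hi/.

ðikdɪʔɪkijihi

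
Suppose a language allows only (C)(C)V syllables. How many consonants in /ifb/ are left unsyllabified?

Under (C)(C)V, the unsyllabifiable consonants are /f/, /b/ (no codas are permitted; onsets may contain at most 2 consonants).

2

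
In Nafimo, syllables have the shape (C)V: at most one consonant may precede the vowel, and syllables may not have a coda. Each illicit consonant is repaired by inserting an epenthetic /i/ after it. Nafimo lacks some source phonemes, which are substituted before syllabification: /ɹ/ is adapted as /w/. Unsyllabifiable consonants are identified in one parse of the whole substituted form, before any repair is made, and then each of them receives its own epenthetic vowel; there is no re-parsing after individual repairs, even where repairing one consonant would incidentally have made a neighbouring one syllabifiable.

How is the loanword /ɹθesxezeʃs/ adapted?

wiθesixezeʃisi

Substitution: /ɹ/ → /w/, giving /wθesxezeʃs/.
Syllabifying with onset maximization leaves /w/, /s/, /ʃ/, /s/ stranded (no codas are permitted; onsets are limited to one consonant).
Each unlicensed consonant becomes the onset of a new syllable: /w/ → /wi/, /s/ → /si/, /ʃ/ → /ʃi/, /s/ → /si/.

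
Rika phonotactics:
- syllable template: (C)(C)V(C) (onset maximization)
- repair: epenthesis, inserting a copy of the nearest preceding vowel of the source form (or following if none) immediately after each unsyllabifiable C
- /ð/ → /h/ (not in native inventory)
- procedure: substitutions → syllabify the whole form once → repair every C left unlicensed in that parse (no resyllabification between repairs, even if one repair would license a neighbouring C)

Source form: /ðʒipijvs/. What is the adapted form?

Substitution: /ð/ → /h/, giving /hʒipijvs/.
The consonants /v/, /s/ cannot be parsed into a legal (C)(C)V(C) syllable (at most one coda consonant is licensed; onsets may contain at most 2 consonants).
Epenthesis after each stranded consonant: /v/ → /vi/, /s/ → /si/.

hʒipijvisi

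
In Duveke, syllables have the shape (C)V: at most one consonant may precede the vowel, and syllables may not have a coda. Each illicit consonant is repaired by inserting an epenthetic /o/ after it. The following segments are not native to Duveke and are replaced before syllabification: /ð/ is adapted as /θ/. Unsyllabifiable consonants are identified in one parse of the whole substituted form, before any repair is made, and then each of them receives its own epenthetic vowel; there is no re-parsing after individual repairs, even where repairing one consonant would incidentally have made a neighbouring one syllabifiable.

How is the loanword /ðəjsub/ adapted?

θəjosubo

Substitution: /ð/ → /θ/, giving /θəjsub/.
Syllabifying with onset maximization leaves /j/, /b/ stranded (no codas are permitted; onsets are limited to one consonant).
Epenthesis after each stranded consonant: /j/ → /jo/, /b/ → /bo/.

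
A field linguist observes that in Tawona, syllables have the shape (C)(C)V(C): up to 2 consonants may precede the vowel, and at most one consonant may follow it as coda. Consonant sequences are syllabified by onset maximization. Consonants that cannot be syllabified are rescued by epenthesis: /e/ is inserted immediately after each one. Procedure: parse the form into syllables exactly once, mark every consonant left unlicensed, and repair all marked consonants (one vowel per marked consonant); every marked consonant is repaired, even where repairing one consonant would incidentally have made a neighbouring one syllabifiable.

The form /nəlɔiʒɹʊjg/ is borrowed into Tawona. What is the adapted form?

Under (C)(C)V(C), the unsyllabifiable consonants are /g/ (at most one coda consonant is licensed; onsets may contain at most 2 consonants).
Epenthesis after each stranded consonant: /g/ → /ge/.

nəlɔiʒɹʊjge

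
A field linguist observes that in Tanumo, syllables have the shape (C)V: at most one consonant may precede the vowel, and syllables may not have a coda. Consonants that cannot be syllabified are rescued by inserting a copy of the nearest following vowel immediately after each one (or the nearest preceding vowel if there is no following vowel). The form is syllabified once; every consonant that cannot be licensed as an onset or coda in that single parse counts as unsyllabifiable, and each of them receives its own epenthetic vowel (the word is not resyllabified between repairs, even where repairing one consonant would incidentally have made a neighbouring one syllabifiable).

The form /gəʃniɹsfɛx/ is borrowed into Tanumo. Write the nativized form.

gəʃiniɹɛsɛfɛxɛ

Syllabifying with onset maximization leaves /ʃ/, /ɹ/, /s/, /x/ stranded (no codas are permitted; onsets are limited to one consonant).
Inserting the epenthetic vowel yields /ʃ/ → /ʃi/, /ɹ/ → /ɹɛ/, /s/ → /sɛ/, /x/ → /xɛ/.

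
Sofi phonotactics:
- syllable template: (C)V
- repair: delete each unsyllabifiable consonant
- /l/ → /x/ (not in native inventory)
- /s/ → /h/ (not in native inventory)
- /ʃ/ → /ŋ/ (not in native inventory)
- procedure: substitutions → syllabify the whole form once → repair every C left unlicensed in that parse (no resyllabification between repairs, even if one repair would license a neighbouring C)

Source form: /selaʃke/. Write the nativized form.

Substitution: /s/ → /h/, /l/ → /x/, /ʃ/ → /ŋ/, giving /hexaŋke/.
The consonants /ŋ/ cannot be parsed into a legal (C)V syllable (no codas are permitted; onsets are limited to one consonant).
Deletion applies to /ŋ/.

hexake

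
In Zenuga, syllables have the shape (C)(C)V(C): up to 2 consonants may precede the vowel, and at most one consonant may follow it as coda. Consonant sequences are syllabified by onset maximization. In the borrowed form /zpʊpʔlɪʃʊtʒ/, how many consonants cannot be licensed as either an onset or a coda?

Under (C)(C)V(C), the unsyllabifiable consonants are /ʒ/ (at most one coda consonant is licensed; onsets may contain at most 2 consonants).

1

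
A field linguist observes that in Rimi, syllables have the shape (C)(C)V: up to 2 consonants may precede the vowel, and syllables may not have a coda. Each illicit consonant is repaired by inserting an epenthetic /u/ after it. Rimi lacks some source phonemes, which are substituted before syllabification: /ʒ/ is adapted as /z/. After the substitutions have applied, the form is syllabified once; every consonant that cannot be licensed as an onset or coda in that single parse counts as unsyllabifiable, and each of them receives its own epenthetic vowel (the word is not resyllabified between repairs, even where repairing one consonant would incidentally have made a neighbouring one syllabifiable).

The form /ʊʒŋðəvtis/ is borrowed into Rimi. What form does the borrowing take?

ʊzuŋðəvtisu

Substitution: /ʒ/ → /z/, giving /ʊzŋðəvtis/.
Under (C)(C)V, the unsyllabifiable consonants are /z/, /s/ (no codas are permitted; onsets may contain at most 2 consonants).
Each unlicensed consonant becomes the onset of a new syllable: /z/ → /zu/, /s/ → /su/.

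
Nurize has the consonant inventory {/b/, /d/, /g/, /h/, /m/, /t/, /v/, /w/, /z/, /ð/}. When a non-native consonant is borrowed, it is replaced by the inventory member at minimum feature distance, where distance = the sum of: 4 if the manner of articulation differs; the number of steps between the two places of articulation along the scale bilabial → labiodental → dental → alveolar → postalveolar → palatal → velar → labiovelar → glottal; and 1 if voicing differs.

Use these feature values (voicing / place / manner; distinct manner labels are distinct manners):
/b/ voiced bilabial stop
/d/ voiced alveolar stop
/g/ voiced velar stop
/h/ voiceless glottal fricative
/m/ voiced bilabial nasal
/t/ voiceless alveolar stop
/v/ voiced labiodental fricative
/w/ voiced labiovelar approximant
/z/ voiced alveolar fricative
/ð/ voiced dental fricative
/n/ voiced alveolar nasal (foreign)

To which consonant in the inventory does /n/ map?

m

/m/ is closest: same manner (nasal), place distance 3 (alveolar→bilabial), same voicing; total 3. Next closest is /d/ at distance 4.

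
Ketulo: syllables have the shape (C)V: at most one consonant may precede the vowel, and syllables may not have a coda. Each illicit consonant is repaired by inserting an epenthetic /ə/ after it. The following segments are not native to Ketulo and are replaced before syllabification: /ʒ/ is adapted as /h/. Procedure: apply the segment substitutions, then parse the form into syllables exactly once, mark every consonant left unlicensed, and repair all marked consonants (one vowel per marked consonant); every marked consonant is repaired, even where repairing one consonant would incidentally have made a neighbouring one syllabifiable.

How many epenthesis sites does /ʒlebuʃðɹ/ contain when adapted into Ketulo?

After substitution the input is /hlebuʃðɹ/.
The unsyllabifiable consonants are /h/, /ʃ/, /ð/, /ɹ/; each receives one epenthetic vowel.

4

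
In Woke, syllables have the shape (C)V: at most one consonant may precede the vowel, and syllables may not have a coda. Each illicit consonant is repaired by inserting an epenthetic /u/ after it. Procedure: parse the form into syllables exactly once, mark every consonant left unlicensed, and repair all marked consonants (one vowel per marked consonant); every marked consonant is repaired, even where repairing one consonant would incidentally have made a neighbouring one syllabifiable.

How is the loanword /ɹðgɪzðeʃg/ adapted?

ɹuðugɪzuðeʃugu

The consonants /ɹ/, /ð/, /z/, /ʃ/, /g/ cannot be parsed into a legal (C)V syllable (no codas are permitted; onsets are limited to one consonant).
Inserting the epenthetic vowel yields /ɹ/ → /ɹu/, /ð/ → /ðu/, /z/ → /zu/, /ʃ/ → /ʃu/, /g/ → /gu/.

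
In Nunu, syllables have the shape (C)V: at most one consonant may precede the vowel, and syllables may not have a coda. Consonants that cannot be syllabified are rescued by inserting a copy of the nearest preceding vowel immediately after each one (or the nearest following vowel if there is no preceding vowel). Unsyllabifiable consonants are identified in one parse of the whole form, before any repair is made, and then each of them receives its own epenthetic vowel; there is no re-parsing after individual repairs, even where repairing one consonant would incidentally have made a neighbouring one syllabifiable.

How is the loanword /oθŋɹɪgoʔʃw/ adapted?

Syllabifying with onset maximization leaves /θ/, /ŋ/, /ʔ/, /ʃ/, /w/ stranded (no codas are permitted; onsets are limited to one consonant).
Inserting the epenthetic vowel yields /θ/ → /θo/, /ŋ/ → /ŋo/, /ʔ/ → /ʔo/, /ʃ/ → /ʃo/, /w/ → /wo/.

oθoŋoɹɪgoʔoʃowo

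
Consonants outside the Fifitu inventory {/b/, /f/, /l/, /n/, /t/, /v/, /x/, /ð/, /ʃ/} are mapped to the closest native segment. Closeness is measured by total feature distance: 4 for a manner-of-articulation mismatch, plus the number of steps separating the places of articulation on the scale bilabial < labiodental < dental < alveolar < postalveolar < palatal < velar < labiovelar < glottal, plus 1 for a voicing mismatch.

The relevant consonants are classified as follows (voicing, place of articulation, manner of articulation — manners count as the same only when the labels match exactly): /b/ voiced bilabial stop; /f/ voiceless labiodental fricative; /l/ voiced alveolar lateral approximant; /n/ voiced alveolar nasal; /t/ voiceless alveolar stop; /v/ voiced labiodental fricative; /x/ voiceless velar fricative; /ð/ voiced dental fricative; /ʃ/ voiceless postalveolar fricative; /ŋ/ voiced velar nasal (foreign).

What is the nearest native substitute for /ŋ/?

/n/ is closest: same manner (nasal), place distance 3 (velar→alveolar), same voicing; total 3. Next closest is /x/ at distance 5.

n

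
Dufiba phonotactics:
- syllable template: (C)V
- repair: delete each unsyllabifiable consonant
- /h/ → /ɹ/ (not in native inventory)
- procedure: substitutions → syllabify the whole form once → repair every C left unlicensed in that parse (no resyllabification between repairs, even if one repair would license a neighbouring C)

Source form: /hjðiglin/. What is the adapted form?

ðili

Substitution: /h/ → /ɹ/, giving /ɹjðiglin/.
The consonants /ɹ/, /j/, /g/, /n/ cannot be parsed into a legal (C)V syllable (no codas are permitted; onsets are limited to one consonant).
Each unlicensed consonant is deleted: /ɹ/, /j/, /g/, /n/.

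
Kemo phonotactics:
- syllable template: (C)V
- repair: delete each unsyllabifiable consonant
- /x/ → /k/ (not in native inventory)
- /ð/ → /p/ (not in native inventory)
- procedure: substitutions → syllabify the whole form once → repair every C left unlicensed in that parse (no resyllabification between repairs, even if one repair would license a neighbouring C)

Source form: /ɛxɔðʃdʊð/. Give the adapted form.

ɛkɔdʊ

Substitution: /x/ → /k/, /ð/ → /p/, giving /ɛkɔpʃdʊp/.
Under (C)V, the unsyllabifiable consonants are /p/, /ʃ/, /p/ (no codas are permitted; onsets are limited to one consonant).
Deleting the stranded consonants removes /p/, /ʃ/, /p/.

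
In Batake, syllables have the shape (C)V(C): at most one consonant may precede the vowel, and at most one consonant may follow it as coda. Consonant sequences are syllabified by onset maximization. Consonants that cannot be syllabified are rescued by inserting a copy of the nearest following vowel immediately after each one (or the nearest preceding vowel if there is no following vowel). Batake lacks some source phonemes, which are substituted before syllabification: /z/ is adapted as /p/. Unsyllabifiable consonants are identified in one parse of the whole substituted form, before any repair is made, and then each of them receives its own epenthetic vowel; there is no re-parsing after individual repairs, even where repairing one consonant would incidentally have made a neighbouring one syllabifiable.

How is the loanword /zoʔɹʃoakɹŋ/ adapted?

poʔɹoʃoakɹaŋa

Substitution: /z/ → /p/, giving /poʔɹʃoakɹŋ/.
Under (C)V(C), the unsyllabifiable consonants are /ɹ/, /ɹ/, /ŋ/ (at most one coda consonant is licensed; onsets are limited to one consonant).
Each unlicensed consonant becomes the onset of a new syllable: /ɹ/ → /ɹo/, /ɹ/ → /ɹa/, /ŋ/ → /ŋa/.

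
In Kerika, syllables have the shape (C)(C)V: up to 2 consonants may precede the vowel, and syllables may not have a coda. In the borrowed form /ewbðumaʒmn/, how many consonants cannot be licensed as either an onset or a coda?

4

Under (C)(C)V, the unsyllabifiable consonants are /w/, /ʒ/, /m/, /n/ (no codas are permitted; onsets may contain at most 2 consonants).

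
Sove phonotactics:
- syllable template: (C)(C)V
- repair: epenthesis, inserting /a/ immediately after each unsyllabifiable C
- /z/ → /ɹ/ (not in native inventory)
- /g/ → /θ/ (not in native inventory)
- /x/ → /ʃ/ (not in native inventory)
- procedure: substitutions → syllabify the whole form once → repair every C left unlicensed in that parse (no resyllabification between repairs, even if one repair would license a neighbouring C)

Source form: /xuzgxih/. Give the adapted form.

ʃuɹaθʃiha

Substitution: /x/ → /ʃ/, /z/ → /ɹ/, /g/ → /θ/, giving /ʃuɹθʃih/.
Under (C)(C)V, the unsyllabifiable consonants are /ɹ/, /h/ (no codas are permitted; onsets may contain at most 2 consonants).
Inserting the epenthetic vowel yields /ɹ/ → /ɹa/, /h/ → /ha/.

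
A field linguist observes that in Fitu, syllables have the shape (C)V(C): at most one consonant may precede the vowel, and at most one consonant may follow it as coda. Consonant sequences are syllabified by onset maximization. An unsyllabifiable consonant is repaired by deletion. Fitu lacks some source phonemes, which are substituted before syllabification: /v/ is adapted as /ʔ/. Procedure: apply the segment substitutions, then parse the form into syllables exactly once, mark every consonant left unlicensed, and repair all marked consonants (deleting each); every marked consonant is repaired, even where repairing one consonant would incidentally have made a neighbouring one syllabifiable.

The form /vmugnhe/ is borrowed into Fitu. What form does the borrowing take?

mughe

Substitution: /v/ → /ʔ/, giving /ʔmugnhe/.
The consonants /ʔ/, /n/ cannot be parsed into a legal (C)V(C) syllable (at most one coda consonant is licensed; onsets are limited to one consonant).
Each unlicensed consonant is deleted: /ʔ/, /n/.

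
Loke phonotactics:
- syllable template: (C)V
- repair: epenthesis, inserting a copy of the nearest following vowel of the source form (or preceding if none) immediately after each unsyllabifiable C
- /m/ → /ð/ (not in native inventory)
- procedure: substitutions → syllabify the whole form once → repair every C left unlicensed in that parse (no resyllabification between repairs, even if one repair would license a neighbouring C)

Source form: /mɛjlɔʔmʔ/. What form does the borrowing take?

ðɛjɔlɔʔɔðɔʔɔ

Substitution: /m/ → /ð/, giving /ðɛjlɔʔðʔ/.
The consonants /j/, /ʔ/, /ð/, /ʔ/ cannot be parsed into a legal (C)V syllable (no codas are permitted; onsets are limited to one consonant).
Inserting the epenthetic vowel yields /j/ → /jɔ/, /ʔ/ → /ʔɔ/, /ð/ → /ðɔ/, /ʔ/ → /ʔɔ/.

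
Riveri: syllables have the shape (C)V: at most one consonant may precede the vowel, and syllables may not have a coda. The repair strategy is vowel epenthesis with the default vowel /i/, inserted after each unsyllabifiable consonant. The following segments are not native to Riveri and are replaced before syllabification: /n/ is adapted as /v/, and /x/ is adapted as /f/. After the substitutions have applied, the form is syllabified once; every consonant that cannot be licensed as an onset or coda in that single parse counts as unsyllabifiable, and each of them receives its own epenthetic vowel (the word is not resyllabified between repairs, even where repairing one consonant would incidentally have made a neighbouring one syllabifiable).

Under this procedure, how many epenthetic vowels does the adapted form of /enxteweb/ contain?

3

After substitution the input is /evfteweb/.
The unsyllabifiable consonants are /v/, /f/, /b/; each receives one epenthetic vowel.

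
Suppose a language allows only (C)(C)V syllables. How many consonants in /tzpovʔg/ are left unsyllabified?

4

Syllabifying with onset maximization leaves /t/, /v/, /ʔ/, /g/ stranded (no codas are permitted; onsets may contain at most 2 consonants).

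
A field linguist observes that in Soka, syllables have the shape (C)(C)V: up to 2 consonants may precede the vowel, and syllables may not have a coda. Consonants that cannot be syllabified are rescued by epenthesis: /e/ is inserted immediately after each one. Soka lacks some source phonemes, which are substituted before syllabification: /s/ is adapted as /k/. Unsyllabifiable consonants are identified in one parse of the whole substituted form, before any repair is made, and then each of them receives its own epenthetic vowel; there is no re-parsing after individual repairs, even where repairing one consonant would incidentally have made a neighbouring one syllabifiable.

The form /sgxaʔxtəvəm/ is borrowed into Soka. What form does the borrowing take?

Substitution: /s/ → /k/, giving /kgxaʔxtəvəm/.
Under (C)(C)V, the unsyllabifiable consonants are /k/, /ʔ/, /m/ (no codas are permitted; onsets may contain at most 2 consonants).
Epenthesis after each stranded consonant: /k/ → /ke/, /ʔ/ → /ʔe/, /m/ → /me/.

kegxaʔextəvəme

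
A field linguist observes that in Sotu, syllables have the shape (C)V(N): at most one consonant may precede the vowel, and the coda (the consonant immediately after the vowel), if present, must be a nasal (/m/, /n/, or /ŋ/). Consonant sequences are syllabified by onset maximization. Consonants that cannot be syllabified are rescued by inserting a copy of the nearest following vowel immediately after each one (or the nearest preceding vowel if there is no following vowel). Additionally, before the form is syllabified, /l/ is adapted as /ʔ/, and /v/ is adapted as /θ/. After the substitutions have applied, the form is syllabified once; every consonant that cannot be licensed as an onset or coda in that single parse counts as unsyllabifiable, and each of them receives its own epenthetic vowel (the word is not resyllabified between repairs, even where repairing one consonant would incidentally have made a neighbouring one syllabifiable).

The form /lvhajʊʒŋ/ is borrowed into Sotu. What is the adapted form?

ʔaθahajʊʒʊŋʊ

Substitution: /l/ → /ʔ/, /v/ → /θ/, giving /ʔθhajʊʒŋ/.
The consonants /ʔ/, /θ/, /ʒ/, /ŋ/ cannot be parsed into a legal (C)V(N) syllable (only a nasal (/m/, /n/, or /ŋ/) is licensed in coda position; onsets are limited to one consonant).
Epenthesis after each stranded consonant: /ʔ/ → /ʔa/, /θ/ → /θa/, /ʒ/ → /ʒʊ/, /ŋ/ → /ŋʊ/.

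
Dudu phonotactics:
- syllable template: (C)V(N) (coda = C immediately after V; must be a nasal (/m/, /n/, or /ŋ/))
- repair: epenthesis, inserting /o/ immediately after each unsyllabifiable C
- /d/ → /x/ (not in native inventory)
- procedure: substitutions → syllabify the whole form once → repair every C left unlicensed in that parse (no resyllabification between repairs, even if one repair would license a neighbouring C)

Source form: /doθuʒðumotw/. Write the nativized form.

xoθuʒoðumotowo

Substitution: /d/ → /x/, giving /xoθuʒðumotw/.
Under (C)V(N), the unsyllabifiable consonants are /ʒ/, /t/, /w/ (only a nasal (/m/, /n/, or /ŋ/) is licensed in coda position; onsets are limited to one consonant).
Epenthesis after each stranded consonant: /ʒ/ → /ʒo/, /t/ → /to/, /w/ → /wo/.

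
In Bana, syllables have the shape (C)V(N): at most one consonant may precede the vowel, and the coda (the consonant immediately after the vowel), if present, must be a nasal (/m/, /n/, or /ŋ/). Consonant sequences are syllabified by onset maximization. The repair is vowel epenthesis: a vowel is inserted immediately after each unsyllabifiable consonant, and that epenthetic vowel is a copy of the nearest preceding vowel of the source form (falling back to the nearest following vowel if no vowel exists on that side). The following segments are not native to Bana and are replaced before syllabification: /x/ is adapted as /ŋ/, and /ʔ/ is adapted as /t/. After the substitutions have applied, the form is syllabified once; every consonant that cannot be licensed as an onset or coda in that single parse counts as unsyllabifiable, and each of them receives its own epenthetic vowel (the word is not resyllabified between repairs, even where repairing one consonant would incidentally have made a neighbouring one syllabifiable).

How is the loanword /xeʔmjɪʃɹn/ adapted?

Substitution: /x/ → /ŋ/, /ʔ/ → /t/, giving /ŋetmjɪʃɹn/.
Syllabifying with onset maximization leaves /t/, /m/, /ʃ/, /ɹ/, /n/ stranded (only a nasal (/m/, /n/, or /ŋ/) is licensed in coda position; onsets are limited to one consonant).
Epenthesis after each stranded consonant: /t/ → /te/, /m/ → /me/, /ʃ/ → /ʃɪ/, /ɹ/ → /ɹɪ/, /n/ → /nɪ/.

ŋetemejɪʃɪɹɪnɪ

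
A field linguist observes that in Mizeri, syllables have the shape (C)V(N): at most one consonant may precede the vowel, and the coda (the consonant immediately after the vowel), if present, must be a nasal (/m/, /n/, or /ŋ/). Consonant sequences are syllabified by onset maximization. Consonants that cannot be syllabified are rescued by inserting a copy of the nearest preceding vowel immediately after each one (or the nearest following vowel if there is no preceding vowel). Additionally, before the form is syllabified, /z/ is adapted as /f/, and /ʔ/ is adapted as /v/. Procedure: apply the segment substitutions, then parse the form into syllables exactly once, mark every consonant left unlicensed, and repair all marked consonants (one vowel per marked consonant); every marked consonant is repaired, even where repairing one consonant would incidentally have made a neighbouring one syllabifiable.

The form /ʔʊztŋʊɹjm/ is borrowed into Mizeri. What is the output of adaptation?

vʊfʊtʊŋʊɹʊjʊmʊ

Substitution: /ʔ/ → /v/, /z/ → /f/, giving /vʊftŋʊɹjm/.
Under (C)V(N), the unsyllabifiable consonants are /f/, /t/, /ɹ/, /j/, /m/ (only a nasal (/m/, /n/, or /ŋ/) is licensed in coda position; onsets are limited to one consonant).
Inserting the epenthetic vowel yields /f/ → /fʊ/, /t/ → /tʊ/, /ɹ/ → /ɹʊ/, /j/ → /jʊ/, /m/ → /mʊ/.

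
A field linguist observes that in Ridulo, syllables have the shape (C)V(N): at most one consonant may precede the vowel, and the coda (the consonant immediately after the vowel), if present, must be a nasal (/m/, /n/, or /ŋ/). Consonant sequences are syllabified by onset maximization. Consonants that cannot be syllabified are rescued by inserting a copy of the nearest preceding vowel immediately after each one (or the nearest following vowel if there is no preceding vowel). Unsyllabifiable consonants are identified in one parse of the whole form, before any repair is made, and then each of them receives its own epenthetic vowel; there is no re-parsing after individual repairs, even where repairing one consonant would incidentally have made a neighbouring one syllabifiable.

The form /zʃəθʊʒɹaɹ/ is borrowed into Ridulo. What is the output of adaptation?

Under (C)V(N), the unsyllabifiable consonants are /z/, /ʒ/, /ɹ/ (only a nasal (/m/, /n/, or /ŋ/) is licensed in coda position; onsets are limited to one consonant).
Each unlicensed consonant becomes the onset of a new syllable: /z/ → /zə/, /ʒ/ → /ʒʊ/, /ɹ/ → /ɹa/.

zəʃəθʊʒʊɹaɹa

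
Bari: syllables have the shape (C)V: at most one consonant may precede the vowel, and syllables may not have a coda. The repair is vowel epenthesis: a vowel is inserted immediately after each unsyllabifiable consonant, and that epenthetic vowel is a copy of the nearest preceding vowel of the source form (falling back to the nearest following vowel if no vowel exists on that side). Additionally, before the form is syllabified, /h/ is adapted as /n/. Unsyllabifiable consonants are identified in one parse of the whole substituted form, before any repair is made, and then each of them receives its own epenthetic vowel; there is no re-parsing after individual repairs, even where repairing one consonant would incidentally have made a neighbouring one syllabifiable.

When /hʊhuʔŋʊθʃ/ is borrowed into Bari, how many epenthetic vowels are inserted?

3

After substitution the input is /nʊnuʔŋʊθʃ/.
The unsyllabifiable consonants are /ʔ/, /θ/, /ʃ/; each receives one epenthetic vowel.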